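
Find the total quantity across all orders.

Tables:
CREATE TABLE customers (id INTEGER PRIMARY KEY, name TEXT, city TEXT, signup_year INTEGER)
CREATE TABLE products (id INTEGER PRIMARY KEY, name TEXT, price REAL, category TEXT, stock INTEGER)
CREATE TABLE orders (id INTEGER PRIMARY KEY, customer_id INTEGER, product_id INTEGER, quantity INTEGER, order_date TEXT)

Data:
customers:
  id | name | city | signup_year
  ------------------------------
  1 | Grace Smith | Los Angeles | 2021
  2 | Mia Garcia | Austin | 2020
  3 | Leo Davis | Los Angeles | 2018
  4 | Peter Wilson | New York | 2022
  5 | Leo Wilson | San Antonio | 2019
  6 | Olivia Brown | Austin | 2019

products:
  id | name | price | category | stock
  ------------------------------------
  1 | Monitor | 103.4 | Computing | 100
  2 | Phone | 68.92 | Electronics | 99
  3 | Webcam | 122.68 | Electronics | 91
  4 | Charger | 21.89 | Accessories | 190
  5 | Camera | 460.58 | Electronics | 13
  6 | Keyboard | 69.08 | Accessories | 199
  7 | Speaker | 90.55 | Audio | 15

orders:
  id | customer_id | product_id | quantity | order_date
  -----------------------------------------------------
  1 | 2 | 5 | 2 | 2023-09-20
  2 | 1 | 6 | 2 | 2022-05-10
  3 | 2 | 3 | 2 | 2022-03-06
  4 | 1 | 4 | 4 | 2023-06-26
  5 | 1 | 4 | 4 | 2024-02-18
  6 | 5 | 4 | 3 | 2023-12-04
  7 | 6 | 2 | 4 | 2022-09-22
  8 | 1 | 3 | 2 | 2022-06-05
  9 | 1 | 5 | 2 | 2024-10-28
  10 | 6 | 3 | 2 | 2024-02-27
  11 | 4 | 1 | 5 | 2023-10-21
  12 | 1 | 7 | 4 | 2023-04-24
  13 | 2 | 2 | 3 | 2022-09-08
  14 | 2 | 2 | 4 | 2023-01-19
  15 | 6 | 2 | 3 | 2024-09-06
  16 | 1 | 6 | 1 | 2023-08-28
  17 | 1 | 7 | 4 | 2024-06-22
SELECT SUM(quantity) FROM orders

Execution result:
51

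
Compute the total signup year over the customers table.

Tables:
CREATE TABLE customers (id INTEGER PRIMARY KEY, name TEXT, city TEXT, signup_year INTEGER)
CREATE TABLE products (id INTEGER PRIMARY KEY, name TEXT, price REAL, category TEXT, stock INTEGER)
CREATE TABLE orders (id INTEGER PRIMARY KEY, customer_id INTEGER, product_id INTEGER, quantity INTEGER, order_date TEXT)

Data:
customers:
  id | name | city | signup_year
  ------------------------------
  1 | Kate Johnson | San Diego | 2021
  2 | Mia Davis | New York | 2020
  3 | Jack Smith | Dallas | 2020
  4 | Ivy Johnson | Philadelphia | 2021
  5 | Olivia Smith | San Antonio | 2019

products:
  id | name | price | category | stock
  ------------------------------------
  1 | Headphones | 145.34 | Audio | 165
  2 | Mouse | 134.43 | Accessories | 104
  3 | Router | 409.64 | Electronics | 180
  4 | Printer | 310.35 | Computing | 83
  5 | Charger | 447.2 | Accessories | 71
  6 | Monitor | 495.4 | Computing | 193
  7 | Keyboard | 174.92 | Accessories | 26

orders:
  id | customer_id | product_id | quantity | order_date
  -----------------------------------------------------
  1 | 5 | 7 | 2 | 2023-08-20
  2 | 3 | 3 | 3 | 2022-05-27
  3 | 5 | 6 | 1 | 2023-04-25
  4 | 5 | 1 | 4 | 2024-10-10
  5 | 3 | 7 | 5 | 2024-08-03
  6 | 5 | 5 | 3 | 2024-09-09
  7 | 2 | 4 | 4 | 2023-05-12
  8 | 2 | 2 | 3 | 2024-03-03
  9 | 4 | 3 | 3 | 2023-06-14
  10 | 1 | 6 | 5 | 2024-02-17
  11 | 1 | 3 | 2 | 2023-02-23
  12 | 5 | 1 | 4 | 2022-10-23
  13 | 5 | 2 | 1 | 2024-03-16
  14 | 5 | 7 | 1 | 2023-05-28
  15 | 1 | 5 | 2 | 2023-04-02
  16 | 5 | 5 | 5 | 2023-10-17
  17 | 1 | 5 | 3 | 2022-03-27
SELECT SUM(signup_year) FROM customers

Execution result:
10101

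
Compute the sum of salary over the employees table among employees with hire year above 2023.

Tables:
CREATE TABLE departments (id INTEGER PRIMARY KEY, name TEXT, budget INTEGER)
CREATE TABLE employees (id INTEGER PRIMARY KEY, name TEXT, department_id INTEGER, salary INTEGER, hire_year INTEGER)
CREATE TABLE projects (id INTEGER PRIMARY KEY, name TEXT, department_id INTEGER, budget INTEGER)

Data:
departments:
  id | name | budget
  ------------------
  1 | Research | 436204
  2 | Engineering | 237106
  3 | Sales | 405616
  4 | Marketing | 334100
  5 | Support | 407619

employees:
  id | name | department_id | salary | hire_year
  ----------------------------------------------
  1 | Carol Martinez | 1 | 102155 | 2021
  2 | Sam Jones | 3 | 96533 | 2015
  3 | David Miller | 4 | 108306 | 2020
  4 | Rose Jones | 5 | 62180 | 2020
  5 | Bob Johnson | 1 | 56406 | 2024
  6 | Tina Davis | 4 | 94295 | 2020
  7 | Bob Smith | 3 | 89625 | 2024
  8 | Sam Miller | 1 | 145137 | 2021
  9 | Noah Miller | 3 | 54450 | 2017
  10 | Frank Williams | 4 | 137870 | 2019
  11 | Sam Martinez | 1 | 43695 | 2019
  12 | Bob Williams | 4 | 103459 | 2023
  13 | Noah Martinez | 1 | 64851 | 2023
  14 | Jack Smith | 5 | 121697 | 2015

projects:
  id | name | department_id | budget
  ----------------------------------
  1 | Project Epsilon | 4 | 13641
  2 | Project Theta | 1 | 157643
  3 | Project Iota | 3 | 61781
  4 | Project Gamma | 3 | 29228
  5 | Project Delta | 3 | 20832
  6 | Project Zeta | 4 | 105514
SELECT SUM(salary) FROM employees WHERE hire_year > 2023

Execution result:
146031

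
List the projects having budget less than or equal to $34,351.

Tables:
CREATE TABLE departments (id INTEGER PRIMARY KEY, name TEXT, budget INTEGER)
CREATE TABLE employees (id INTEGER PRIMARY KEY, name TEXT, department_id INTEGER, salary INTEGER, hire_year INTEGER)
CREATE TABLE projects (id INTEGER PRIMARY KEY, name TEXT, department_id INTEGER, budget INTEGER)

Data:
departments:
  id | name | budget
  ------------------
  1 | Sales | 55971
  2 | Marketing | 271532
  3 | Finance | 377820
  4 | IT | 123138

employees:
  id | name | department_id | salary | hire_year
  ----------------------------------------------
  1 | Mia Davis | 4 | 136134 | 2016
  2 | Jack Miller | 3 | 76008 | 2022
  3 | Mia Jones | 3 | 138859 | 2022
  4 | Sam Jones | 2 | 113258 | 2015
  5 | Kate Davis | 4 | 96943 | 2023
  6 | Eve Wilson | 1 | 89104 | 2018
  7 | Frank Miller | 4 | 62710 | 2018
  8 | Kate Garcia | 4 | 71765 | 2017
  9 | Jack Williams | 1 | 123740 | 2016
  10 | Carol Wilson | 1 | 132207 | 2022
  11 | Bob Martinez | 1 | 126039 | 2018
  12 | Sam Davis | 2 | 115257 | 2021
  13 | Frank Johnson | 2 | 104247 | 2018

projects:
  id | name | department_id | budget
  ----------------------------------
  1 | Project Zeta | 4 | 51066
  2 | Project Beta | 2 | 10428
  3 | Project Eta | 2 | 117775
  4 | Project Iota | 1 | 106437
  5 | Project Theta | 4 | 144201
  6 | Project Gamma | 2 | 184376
SELECT name, budget FROM projects WHERE budget <= 34351

Execution result:
name | budget
Project Beta | 10428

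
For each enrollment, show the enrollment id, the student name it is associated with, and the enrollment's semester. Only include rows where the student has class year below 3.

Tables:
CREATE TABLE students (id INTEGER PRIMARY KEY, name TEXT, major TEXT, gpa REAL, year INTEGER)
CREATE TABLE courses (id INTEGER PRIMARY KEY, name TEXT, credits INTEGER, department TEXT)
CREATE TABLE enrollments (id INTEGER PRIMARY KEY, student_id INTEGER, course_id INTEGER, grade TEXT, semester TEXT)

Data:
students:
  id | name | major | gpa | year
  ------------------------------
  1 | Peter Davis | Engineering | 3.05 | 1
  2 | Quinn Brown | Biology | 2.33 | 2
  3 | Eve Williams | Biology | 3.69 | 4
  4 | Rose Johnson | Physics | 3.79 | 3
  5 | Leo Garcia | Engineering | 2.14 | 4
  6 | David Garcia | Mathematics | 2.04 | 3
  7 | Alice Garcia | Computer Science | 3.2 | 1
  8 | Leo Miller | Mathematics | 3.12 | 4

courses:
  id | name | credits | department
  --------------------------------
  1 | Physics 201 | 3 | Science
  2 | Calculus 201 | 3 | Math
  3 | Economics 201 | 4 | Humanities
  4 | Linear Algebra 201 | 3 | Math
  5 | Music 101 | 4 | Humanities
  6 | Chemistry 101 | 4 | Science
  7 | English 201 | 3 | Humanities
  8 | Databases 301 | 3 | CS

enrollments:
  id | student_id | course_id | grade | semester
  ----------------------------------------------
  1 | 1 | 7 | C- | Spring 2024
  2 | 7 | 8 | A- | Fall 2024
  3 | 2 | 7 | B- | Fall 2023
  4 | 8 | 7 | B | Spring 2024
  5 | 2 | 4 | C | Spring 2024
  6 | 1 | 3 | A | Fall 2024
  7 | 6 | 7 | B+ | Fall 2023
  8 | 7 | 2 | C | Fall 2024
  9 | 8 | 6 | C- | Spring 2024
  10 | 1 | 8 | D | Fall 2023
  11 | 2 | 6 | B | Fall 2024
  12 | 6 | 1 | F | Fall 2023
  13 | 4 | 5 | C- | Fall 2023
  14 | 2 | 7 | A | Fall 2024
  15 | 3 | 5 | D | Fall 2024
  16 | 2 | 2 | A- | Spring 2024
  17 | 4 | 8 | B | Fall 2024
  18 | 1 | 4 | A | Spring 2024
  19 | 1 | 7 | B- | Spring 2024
SELECT c.id, p.name AS student, c.semester FROM enrollments c JOIN students p ON c.student_id = p.id WHERE p.year < 3

Execution result:
id | student | semester
1 | Peter Davis | Spring 2024
2 | Alice Garcia | Fall 2024
3 | Quinn Brown | Fall 2023
5 | Quinn Brown | Spring 2024
6 | Peter Davis | Fall 2024
8 | Alice Garcia | Fall 2024
10 | Peter Davis | Fall 2023
11 | Quinn Brown | Fall 2024
14 | Quinn Brown | Fall 2024
16 | Quinn Brown | Spring 2024
18 | Peter Davis | Spring 2024
19 | Peter Davis | Spring 2024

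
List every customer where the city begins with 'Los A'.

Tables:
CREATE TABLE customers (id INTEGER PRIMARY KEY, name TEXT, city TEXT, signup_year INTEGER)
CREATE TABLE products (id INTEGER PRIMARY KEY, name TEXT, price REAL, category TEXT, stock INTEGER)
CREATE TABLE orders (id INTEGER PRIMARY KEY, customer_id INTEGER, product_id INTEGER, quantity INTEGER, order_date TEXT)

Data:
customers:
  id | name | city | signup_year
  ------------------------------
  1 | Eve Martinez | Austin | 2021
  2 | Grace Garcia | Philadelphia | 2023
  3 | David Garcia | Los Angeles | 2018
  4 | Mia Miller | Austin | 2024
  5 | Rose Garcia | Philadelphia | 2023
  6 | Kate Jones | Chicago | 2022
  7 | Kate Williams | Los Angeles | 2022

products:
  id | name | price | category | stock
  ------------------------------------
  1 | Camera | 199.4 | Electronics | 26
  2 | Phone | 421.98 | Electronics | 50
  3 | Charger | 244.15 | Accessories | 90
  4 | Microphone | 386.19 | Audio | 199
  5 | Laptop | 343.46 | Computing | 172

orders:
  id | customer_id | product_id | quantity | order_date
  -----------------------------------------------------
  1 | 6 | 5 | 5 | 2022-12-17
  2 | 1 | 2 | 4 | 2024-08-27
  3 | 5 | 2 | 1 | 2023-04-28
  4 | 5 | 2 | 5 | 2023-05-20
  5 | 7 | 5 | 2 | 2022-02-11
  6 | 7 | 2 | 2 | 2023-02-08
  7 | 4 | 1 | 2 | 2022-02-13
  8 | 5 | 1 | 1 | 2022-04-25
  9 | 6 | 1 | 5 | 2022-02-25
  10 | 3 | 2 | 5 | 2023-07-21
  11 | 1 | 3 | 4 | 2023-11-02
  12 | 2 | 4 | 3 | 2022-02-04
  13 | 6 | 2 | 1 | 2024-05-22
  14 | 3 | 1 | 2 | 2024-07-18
SELECT name, city FROM customers WHERE city LIKE 'Los A%'

Execution result:
name | city
David Garcia | Los Angeles
Kate Williams | Los Angeles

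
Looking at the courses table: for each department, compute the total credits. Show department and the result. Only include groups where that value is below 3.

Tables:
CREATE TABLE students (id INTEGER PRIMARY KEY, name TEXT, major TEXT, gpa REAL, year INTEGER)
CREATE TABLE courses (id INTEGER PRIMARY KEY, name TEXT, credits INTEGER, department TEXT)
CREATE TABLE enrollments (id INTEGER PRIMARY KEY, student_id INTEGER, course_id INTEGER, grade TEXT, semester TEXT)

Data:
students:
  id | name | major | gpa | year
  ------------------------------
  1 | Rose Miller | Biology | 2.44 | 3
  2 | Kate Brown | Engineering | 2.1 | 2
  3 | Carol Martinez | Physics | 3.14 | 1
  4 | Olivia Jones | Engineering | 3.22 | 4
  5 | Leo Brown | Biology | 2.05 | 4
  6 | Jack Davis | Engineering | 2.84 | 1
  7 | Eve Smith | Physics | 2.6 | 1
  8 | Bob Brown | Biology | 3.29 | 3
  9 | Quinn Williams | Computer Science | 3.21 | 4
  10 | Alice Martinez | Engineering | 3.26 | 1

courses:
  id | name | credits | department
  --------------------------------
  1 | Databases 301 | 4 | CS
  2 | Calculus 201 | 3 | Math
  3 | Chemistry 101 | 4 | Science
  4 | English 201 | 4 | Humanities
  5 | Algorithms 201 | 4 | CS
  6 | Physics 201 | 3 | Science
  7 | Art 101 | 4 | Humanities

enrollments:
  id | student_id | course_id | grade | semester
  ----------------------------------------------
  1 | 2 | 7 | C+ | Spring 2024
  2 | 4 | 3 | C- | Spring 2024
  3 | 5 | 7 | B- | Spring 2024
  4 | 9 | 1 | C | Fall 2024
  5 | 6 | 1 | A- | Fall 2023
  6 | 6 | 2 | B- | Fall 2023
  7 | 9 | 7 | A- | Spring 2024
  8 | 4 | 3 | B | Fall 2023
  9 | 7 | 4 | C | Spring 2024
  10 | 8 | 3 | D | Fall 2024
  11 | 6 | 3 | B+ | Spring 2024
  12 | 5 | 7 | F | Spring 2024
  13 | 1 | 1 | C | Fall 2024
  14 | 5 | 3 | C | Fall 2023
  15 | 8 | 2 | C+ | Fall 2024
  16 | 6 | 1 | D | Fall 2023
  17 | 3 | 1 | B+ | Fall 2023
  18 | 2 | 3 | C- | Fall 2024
SELECT department, SUM(credits) AS sum_credits FROM courses GROUP BY department HAVING SUM(credits) < 3

Execution result:
(no rows)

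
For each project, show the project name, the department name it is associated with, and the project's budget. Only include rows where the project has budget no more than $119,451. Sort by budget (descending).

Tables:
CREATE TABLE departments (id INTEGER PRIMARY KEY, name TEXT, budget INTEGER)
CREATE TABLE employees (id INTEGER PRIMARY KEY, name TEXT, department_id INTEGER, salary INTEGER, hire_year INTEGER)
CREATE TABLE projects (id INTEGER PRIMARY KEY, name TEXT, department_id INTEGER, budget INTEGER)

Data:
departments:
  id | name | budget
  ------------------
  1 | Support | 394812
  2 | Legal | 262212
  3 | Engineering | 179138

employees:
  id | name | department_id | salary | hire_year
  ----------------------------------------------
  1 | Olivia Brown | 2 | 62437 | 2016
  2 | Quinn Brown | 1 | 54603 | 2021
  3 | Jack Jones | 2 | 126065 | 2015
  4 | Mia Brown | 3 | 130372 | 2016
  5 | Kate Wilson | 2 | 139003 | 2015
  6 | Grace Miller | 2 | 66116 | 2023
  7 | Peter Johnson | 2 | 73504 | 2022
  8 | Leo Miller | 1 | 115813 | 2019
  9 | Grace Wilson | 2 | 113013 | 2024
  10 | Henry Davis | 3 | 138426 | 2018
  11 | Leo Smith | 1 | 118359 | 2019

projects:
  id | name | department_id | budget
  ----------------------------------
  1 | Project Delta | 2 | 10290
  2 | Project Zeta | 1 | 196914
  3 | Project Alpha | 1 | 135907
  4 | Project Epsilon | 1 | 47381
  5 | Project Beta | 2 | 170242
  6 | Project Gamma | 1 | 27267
SELECT c.name, p.name AS department, c.budget FROM projects c JOIN departments p ON c.department_id = p.id WHERE c.budget <= 119451 ORDER BY c.budget DESC

Execution result:
name | department | budget
Project Epsilon | Support | 47381
Project Gamma | Support | 27267
Project Delta | Legal | 10290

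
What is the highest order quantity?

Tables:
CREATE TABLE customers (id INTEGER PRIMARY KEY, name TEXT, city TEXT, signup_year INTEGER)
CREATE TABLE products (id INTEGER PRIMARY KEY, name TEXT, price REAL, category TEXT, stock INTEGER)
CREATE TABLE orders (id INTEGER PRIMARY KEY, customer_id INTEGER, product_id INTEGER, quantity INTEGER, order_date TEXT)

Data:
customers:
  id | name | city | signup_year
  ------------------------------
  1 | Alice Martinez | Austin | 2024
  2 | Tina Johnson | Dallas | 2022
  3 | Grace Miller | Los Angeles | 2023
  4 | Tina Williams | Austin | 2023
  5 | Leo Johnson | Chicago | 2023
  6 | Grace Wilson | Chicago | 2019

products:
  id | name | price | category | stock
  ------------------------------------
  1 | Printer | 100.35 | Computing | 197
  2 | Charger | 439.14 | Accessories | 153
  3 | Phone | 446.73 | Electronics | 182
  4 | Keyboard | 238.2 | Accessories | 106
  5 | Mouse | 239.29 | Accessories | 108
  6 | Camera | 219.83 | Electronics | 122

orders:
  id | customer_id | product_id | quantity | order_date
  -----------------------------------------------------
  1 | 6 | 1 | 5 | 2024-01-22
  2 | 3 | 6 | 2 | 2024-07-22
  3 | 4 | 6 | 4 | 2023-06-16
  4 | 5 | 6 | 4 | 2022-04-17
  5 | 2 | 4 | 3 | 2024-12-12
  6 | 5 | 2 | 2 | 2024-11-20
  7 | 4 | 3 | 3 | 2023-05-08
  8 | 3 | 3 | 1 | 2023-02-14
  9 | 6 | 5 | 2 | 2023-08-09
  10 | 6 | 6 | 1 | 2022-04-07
SELECT MAX(quantity) FROM orders

Execution result:
5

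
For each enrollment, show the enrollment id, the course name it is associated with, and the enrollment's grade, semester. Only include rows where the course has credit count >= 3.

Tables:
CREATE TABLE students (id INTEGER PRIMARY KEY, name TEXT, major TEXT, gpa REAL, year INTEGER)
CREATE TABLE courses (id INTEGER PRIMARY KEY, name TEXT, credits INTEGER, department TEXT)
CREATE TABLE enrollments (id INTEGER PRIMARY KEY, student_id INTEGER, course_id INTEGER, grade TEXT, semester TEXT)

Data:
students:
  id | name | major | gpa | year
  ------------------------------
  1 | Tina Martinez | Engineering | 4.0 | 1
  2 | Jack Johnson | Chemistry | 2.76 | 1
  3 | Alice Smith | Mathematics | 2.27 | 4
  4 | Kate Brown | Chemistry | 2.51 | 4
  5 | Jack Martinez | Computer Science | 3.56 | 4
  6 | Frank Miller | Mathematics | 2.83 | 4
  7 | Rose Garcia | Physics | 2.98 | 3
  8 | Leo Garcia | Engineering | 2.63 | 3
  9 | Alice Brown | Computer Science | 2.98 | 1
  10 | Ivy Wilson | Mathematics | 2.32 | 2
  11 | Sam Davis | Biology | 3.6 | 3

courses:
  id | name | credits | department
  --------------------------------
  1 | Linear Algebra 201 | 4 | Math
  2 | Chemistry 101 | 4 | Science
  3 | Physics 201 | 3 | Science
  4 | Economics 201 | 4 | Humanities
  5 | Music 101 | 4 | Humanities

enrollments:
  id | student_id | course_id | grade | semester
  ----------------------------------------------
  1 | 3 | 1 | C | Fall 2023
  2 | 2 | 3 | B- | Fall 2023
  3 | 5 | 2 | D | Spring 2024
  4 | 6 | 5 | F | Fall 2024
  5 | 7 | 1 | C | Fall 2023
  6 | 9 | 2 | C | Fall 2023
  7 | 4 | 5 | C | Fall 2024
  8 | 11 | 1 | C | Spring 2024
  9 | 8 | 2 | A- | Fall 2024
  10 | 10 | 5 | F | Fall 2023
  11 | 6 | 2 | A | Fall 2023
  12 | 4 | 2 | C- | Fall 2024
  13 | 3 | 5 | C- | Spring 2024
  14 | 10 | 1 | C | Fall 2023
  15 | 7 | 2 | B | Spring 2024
SELECT c.id, p.name AS course, c.grade, c.semester FROM enrollments c JOIN courses p ON c.course_id = p.id WHERE p.credits >= 3

Execution result:
id | course | grade | semester
1 | Linear Algebra 201 | C | Fall 2023
2 | Physics 201 | B- | Fall 2023
3 | Chemistry 101 | D | Spring 2024
4 | Music 101 | F | Fall 2024
5 | Linear Algebra 201 | C | Fall 2023
6 | Chemistry 101 | C | Fall 2023
7 | Music 101 | C | Fall 2024
8 | Linear Algebra 201 | C | Spring 2024
9 | Chemistry 101 | A- | Fall 2024
10 | Music 101 | F | Fall 2023
11 | Chemistry 101 | A | Fall 2023
12 | Chemistry 101 | C- | Fall 2024
13 | Music 101 | C- | Spring 2024
14 | Linear Algebra 201 | C | Fall 2023
15 | Chemistry 101 | B | Spring 2024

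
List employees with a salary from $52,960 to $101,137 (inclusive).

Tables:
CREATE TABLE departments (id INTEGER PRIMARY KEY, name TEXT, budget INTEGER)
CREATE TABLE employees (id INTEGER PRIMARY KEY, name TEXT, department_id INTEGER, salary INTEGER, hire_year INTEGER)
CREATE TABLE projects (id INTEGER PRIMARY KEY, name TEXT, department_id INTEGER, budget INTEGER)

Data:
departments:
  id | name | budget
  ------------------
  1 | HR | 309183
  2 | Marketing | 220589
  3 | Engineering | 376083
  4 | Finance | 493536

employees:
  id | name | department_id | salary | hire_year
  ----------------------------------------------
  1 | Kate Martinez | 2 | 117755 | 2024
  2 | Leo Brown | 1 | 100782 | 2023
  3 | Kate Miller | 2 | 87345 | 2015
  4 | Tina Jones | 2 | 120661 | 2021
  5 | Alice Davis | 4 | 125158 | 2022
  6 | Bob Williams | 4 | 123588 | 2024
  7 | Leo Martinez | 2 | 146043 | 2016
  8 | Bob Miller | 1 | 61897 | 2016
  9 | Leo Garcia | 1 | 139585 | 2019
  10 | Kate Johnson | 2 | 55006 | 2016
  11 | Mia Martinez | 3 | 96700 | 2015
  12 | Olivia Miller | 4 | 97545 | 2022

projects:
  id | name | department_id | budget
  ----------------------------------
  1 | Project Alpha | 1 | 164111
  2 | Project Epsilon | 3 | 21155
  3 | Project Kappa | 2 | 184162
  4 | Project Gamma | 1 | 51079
SELECT name, salary FROM employees WHERE salary BETWEEN 52960 AND 101137

Execution result:
name | salary
Leo Brown | 100782
Kate Miller | 87345
Bob Miller | 61897
Kate Johnson | 55006
Mia Martinez | 96700
Olivia Miller | 97545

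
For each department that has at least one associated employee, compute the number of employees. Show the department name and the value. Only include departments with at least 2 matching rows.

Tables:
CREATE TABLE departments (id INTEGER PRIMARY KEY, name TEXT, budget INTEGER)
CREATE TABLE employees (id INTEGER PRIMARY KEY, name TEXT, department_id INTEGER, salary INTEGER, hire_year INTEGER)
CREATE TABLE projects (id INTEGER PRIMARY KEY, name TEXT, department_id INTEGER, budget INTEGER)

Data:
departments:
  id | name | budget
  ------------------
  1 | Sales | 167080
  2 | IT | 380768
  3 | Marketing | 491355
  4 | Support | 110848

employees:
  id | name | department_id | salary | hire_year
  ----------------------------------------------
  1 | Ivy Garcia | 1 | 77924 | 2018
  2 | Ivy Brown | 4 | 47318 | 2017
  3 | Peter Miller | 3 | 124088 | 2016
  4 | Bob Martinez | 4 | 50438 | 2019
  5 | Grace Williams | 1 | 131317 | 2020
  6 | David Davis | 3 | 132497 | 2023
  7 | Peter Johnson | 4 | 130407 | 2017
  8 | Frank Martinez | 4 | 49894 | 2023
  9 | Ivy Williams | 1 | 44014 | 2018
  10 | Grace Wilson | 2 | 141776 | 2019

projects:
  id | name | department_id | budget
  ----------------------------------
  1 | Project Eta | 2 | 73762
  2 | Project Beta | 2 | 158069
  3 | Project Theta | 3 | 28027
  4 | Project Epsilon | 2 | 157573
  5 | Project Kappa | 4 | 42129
SELECT p.name, COUNT(*) AS n FROM employees c JOIN departments p ON c.department_id = p.id GROUP BY p.id, p.name HAVING COUNT(*) >= 2

Execution result:
name | n
Sales | 3
Marketing | 2
Support | 4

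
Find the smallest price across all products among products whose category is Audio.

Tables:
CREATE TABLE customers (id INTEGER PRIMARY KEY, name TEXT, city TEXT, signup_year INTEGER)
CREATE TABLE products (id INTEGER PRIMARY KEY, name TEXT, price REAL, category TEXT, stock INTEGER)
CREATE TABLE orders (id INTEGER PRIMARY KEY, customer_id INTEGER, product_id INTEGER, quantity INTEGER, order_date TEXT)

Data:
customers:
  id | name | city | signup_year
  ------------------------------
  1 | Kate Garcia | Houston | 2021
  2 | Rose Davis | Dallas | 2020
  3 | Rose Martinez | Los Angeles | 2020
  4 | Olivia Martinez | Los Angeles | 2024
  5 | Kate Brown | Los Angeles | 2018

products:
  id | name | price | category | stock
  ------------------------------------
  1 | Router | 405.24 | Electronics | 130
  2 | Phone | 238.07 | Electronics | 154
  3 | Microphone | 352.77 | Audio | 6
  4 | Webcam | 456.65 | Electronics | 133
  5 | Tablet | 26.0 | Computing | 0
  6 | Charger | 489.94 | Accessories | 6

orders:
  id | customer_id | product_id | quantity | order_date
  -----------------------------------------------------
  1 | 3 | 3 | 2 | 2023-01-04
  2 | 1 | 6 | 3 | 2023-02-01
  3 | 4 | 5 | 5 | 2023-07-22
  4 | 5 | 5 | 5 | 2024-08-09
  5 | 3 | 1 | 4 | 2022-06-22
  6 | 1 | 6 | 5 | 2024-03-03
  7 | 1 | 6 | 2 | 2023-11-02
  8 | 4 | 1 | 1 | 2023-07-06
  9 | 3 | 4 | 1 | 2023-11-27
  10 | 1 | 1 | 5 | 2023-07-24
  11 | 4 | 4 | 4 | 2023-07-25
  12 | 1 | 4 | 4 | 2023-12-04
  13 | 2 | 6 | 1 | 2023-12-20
SELECT MIN(price) FROM products WHERE category = 'Audio'

Execution result:
352.77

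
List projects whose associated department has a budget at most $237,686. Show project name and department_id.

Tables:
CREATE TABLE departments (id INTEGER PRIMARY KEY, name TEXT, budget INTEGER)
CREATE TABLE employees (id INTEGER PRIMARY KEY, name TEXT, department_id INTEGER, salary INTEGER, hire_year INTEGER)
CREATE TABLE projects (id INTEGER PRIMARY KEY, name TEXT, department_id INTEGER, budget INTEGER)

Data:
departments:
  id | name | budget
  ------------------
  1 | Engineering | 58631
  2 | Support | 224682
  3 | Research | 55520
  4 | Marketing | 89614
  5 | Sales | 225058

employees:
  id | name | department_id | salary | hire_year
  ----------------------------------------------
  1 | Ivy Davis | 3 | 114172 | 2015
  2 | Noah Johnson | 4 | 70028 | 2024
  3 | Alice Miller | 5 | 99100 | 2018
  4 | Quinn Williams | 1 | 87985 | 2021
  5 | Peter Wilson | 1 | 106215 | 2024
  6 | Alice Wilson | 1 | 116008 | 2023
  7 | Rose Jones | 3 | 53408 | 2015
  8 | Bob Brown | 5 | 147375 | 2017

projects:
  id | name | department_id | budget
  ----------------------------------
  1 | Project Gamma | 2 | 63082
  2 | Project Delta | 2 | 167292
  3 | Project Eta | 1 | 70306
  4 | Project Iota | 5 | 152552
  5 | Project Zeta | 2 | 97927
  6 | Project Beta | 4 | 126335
SELECT name, department_id FROM projects WHERE department_id IN (SELECT id FROM departments WHERE budget <= 237686)

Execution result:
name | department_id
Project Gamma | 2
Project Delta | 2
Project Eta | 1
Project Iota | 5
Project Zeta | 2
Project Beta | 4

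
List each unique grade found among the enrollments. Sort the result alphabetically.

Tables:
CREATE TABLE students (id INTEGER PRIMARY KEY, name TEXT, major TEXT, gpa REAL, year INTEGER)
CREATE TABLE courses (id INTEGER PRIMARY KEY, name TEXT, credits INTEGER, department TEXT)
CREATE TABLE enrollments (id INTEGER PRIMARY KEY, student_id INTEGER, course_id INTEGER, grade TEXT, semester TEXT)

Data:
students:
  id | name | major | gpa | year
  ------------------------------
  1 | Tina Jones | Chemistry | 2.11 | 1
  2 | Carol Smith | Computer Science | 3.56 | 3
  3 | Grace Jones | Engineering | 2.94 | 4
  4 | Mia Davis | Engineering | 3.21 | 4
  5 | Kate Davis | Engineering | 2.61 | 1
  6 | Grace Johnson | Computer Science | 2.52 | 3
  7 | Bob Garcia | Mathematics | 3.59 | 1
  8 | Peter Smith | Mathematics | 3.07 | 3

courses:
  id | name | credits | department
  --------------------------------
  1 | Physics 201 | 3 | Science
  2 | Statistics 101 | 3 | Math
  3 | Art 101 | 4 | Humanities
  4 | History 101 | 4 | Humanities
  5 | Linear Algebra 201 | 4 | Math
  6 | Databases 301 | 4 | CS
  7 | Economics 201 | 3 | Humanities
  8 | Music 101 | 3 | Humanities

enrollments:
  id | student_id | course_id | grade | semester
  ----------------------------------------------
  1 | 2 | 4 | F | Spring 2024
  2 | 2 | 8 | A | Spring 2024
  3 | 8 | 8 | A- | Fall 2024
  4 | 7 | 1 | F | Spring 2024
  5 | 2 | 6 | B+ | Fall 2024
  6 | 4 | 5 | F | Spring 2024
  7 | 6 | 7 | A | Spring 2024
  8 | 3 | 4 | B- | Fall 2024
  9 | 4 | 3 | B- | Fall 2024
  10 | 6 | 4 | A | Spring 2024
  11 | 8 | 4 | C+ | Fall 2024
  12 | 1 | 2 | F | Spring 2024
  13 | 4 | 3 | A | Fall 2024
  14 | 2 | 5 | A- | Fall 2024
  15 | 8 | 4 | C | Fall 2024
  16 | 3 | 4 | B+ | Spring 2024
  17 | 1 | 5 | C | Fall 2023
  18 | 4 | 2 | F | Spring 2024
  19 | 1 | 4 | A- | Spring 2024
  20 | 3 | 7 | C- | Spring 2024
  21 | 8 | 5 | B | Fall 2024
SELECT DISTINCT grade FROM enrollments ORDER BY grade

Execution result:
grade
A
A-
B
B+
B-
C
C+
C-
F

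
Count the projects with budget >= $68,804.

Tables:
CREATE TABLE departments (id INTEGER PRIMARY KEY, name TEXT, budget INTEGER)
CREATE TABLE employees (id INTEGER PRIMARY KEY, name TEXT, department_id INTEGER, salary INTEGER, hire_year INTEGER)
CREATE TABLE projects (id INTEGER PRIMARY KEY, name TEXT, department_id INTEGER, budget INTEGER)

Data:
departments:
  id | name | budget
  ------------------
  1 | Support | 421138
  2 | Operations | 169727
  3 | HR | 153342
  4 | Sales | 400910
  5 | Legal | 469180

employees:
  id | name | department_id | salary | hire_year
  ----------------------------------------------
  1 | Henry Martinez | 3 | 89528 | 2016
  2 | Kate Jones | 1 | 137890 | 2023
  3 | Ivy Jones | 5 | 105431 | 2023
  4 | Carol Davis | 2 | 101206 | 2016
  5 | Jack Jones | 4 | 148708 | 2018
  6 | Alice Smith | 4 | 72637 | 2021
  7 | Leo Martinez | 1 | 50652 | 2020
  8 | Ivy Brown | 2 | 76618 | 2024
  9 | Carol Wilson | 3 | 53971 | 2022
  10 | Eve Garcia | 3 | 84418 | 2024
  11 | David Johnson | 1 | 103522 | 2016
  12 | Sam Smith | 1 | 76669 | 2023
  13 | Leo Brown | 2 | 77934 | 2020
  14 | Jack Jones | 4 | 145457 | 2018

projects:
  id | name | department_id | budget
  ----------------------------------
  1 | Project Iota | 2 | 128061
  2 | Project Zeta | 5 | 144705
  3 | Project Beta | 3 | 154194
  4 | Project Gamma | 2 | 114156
SELECT COUNT(*) FROM projects WHERE budget >= 68804

Execution result:
4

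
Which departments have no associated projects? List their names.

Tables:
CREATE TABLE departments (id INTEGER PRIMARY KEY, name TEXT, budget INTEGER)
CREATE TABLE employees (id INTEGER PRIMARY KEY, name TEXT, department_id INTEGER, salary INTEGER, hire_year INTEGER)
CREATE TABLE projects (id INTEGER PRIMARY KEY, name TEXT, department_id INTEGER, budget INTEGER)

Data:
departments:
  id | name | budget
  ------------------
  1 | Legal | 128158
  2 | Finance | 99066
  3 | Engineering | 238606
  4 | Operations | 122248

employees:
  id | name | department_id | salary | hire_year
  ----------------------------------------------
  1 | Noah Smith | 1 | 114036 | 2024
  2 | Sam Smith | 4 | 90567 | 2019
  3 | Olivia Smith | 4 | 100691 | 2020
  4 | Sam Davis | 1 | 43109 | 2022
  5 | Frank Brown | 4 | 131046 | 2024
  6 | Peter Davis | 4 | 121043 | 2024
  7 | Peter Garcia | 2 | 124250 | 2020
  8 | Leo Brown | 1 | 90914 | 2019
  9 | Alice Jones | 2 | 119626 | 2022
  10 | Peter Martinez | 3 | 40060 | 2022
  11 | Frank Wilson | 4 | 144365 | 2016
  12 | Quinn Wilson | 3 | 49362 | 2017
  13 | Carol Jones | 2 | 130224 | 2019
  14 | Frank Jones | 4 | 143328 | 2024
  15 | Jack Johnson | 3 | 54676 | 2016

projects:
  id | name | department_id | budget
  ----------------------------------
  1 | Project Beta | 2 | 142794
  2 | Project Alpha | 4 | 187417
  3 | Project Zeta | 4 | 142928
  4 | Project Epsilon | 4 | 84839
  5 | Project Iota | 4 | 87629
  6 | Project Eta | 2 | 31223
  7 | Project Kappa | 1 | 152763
SELECT p.name FROM departments p LEFT JOIN projects c ON c.department_id = p.id WHERE c.id IS NULL

Execution result:
Engineering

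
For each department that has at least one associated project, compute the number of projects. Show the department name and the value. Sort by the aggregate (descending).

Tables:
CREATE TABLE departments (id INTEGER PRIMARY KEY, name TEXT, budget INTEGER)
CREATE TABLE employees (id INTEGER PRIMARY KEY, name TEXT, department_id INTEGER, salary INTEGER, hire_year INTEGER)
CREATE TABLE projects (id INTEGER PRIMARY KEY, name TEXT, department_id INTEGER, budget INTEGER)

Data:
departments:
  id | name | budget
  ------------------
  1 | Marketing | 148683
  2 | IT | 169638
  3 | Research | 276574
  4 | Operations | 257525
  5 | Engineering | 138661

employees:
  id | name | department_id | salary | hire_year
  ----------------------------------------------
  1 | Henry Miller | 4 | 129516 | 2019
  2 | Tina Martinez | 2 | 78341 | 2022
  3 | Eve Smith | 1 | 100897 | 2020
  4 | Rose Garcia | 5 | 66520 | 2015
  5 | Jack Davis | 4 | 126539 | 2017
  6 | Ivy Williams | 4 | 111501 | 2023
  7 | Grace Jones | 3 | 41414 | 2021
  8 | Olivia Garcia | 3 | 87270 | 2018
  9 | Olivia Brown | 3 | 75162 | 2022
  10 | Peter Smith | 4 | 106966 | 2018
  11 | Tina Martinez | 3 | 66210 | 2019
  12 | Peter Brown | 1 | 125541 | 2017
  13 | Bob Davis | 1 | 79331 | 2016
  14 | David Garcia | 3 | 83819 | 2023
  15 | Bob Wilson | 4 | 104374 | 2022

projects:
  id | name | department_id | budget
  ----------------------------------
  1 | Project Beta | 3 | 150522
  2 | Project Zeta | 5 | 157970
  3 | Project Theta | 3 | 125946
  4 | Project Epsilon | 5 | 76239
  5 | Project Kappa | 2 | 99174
SELECT p.name, COUNT(*) AS n FROM projects c JOIN departments p ON c.department_id = p.id GROUP BY p.id, p.name ORDER BY n DESC

Execution result:
name | n
Research | 2
Engineering | 2
IT | 1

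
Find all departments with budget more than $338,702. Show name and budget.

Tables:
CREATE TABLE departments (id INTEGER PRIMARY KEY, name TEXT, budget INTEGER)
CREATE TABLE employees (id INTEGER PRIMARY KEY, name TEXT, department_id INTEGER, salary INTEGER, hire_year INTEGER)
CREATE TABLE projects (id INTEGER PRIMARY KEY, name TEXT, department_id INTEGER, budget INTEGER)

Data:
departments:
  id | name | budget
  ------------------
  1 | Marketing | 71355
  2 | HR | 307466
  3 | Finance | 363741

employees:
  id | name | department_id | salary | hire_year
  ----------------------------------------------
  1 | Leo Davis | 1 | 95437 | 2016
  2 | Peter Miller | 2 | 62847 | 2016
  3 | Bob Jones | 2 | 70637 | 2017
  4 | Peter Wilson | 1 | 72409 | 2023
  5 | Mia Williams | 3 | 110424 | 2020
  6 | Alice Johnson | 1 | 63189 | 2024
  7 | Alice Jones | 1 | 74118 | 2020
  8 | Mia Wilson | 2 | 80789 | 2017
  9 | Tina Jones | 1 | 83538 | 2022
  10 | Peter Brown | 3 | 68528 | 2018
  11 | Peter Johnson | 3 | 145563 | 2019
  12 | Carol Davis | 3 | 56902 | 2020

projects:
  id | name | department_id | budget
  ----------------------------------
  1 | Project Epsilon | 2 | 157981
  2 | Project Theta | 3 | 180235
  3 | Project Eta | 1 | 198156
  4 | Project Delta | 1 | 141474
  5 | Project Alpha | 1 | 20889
SELECT name, budget FROM departments WHERE budget > 338702

Execution result:
name | budget
Finance | 363741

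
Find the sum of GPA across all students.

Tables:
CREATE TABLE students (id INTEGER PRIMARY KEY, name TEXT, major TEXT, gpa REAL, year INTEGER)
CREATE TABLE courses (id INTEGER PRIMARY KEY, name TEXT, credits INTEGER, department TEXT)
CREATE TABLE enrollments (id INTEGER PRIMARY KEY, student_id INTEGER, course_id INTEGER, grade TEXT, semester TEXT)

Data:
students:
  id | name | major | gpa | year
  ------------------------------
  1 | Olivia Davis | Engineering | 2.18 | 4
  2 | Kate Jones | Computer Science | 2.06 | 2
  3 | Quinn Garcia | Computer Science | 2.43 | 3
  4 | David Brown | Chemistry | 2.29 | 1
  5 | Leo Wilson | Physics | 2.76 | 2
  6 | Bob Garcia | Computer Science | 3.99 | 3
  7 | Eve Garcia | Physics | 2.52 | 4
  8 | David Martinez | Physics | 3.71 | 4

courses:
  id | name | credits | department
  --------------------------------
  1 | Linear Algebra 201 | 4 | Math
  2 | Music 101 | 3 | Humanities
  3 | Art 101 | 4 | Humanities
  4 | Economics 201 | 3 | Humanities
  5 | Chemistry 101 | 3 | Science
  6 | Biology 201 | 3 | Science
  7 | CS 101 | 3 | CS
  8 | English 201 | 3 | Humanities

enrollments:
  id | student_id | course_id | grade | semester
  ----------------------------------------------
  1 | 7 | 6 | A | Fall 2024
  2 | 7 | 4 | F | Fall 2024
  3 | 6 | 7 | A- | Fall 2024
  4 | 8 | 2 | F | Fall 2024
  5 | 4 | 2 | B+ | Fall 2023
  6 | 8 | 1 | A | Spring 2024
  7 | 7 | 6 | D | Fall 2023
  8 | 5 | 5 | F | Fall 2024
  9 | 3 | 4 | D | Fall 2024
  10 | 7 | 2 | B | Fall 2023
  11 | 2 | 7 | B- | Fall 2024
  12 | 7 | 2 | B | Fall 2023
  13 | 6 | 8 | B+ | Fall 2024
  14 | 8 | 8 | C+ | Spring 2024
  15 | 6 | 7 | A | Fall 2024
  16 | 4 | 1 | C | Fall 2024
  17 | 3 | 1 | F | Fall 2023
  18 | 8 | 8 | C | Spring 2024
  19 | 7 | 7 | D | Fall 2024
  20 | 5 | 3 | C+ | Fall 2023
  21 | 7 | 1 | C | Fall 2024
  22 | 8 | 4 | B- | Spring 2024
SELECT SUM(gpa) FROM students

Execution result:
21.94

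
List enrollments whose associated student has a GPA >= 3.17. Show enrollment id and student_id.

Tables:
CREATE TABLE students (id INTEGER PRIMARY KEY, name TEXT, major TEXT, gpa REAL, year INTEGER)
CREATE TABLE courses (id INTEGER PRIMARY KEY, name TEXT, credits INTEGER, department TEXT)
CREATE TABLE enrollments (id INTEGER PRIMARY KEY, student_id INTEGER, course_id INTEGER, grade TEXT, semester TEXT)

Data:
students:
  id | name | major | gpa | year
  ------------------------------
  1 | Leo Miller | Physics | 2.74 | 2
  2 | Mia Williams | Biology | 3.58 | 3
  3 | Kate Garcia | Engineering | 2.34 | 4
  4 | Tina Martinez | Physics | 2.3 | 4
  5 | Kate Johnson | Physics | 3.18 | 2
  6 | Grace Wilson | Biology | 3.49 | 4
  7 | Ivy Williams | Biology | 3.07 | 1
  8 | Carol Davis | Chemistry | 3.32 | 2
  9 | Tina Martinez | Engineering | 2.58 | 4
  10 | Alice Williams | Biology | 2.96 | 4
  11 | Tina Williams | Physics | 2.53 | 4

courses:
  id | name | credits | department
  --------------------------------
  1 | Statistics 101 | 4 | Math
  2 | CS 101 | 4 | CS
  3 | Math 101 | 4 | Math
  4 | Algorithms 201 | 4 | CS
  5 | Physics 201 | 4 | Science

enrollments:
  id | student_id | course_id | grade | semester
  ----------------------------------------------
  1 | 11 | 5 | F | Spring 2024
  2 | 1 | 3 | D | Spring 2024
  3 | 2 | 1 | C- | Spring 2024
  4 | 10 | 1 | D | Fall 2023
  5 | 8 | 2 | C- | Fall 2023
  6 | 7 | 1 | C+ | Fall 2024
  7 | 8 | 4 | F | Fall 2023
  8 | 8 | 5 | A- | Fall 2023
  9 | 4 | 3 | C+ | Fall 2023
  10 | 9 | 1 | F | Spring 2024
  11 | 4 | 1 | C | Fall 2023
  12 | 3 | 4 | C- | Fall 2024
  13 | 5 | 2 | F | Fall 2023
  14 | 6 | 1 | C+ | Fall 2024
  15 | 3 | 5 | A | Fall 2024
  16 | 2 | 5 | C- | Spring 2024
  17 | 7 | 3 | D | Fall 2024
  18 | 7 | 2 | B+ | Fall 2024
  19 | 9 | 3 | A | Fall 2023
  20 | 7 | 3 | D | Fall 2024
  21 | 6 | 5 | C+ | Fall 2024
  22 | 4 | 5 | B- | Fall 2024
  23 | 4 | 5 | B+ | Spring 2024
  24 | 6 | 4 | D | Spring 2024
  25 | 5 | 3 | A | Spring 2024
SELECT id, student_id FROM enrollments WHERE student_id IN (SELECT id FROM students WHERE gpa >= 3.17)

Execution result:
id | student_id
3 | 2
5 | 8
7 | 8
8 | 8
13 | 5
14 | 6
16 | 2
21 | 6
24 | 6
25 | 5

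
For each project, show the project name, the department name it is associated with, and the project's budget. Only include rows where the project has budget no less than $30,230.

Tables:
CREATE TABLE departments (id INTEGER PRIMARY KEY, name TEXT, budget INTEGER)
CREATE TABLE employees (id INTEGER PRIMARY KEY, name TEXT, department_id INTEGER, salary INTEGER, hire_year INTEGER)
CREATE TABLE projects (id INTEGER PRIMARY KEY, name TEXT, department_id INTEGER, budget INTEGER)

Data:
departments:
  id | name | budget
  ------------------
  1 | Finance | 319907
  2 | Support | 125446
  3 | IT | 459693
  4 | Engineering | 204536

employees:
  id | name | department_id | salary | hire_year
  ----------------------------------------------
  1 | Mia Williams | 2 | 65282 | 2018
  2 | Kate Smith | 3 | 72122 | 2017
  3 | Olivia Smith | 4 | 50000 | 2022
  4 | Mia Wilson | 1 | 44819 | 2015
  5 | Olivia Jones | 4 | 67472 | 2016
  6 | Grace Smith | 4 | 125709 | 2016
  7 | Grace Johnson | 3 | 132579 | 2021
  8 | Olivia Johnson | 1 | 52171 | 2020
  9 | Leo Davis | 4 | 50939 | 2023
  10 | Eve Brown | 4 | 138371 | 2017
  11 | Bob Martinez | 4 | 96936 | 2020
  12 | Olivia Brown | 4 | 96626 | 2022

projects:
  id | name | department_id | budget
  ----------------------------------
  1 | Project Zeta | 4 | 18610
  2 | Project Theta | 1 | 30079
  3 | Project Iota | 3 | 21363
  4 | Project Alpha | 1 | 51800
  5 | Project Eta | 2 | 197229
SELECT c.name, p.name AS department, c.budget FROM projects c JOIN departments p ON c.department_id = p.id WHERE c.budget >= 30230

Execution result:
name | department | budget
Project Alpha | Finance | 51800
Project Eta | Support | 197229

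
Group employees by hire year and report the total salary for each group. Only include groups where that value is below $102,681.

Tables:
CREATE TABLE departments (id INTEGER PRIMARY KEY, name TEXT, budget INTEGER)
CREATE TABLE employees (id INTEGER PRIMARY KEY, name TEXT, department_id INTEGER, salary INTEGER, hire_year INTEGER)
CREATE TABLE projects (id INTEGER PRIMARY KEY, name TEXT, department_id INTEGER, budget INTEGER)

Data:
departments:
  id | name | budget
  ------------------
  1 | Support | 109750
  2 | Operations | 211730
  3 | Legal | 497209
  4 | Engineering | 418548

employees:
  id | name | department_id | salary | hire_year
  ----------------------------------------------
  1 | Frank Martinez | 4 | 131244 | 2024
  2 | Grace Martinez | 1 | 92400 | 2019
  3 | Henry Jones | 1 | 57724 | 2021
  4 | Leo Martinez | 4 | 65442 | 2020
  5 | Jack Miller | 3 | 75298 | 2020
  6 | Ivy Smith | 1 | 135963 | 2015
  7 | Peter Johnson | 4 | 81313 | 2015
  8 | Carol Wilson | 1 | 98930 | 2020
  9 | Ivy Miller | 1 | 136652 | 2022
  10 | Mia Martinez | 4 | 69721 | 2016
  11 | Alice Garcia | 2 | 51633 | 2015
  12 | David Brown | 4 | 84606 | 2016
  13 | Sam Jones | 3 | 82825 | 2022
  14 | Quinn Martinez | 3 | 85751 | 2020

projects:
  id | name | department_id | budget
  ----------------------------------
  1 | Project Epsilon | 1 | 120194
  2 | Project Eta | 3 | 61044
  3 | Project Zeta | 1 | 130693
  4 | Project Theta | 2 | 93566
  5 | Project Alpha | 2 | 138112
SELECT hire_year, SUM(salary) AS sum_salary FROM employees GROUP BY hire_year HAVING SUM(salary) < 102681

Execution result:
hire_year | sum_salary
2019 | 92400
2021 | 57724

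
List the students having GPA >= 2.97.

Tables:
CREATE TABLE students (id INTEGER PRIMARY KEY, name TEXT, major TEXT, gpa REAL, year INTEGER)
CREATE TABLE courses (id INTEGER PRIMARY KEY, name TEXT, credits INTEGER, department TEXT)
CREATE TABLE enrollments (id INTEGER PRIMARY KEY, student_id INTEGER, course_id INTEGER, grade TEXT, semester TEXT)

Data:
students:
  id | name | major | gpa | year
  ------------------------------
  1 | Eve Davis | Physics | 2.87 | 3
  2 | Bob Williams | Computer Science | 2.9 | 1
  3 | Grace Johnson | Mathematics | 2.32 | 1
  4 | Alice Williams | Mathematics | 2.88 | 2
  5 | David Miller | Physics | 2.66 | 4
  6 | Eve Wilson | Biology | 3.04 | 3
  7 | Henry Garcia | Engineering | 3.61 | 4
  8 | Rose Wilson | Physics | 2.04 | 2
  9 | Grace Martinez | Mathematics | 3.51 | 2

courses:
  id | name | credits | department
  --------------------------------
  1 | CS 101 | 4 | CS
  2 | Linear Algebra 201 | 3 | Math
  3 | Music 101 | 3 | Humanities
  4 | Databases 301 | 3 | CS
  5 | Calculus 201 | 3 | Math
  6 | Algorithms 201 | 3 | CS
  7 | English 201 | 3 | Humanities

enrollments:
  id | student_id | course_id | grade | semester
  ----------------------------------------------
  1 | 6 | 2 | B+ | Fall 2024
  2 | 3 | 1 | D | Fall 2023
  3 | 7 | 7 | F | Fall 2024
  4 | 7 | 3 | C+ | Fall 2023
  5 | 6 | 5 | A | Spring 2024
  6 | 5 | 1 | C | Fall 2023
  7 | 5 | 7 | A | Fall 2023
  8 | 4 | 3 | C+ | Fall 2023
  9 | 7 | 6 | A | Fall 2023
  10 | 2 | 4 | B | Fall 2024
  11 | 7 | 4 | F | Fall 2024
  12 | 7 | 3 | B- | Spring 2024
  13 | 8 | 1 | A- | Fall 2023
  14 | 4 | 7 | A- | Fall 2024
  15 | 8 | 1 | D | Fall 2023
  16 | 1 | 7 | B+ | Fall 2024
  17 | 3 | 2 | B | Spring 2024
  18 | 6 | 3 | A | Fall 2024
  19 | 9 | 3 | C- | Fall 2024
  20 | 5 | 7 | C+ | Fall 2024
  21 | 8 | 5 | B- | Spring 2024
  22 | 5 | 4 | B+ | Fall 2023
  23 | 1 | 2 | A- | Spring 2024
SELECT name, gpa FROM students WHERE gpa >= 2.97

Execution result:
name | gpa
Eve Wilson | 3.04
Henry Garcia | 3.61
Grace Martinez | 3.51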